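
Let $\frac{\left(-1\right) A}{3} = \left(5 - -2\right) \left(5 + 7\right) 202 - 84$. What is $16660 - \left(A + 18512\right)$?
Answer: $48800$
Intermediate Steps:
$A = -50652$ ($A = - 3 \left(\left(5 - -2\right) \left(5 + 7\right) 202 - 84\right) = - 3 \left(\left(5 + 2\right) 12 \cdot 202 - 84\right) = - 3 \left(7 \cdot 12 \cdot 202 - 84\right) = - 3 \left(84 \cdot 202 - 84\right) = - 3 \left(16968 - 84\right) = \left(-3\right) 16884 = -50652$)
$16660 - \left(A + 18512\right) = 16660 - \left(-50652 + 18512\right) = 16660 - -32140 = 16660 + 32140 = 48800$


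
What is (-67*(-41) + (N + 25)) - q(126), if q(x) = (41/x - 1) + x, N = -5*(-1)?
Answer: 334111/126 ≈ 2651.7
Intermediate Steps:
N = 5
q(x) = -1 + x + 41/x (q(x) = (-1 + 41/x) + x = -1 + x + 41/x)
(-67*(-41) + (N + 25)) - q(126) = (-67*(-41) + (5 + 25)) - (-1 + 126 + 41/126) = (2747 + 30) - (-1 + 126 + 41*(1/126)) = 2777 - (-1 + 126 + 41/126) = 2777 - 1*15791/126 = 2777 - 15791/126 = 334111/126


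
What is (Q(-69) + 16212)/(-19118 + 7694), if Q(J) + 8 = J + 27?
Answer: -8081/5712 ≈ -1.4147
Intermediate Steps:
Q(J) = 19 + J (Q(J) = -8 + (J + 27) = -8 + (27 + J) = 19 + J)
(Q(-69) + 16212)/(-19118 + 7694) = ((19 - 69) + 16212)/(-19118 + 7694) = (-50 + 16212)/(-11424) = 16162*(-1/11424) = -8081/5712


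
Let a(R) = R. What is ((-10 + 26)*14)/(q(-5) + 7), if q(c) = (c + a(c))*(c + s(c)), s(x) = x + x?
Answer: 224/157 ≈ 1.4268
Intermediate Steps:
s(x) = 2*x
q(c) = 6*c² (q(c) = (c + c)*(c + 2*c) = (2*c)*(3*c) = 6*c²)
((-10 + 26)*14)/(q(-5) + 7) = ((-10 + 26)*14)/(6*(-5)² + 7) = (16*14)/(6*25 + 7) = 224/(150 + 7) = 224/157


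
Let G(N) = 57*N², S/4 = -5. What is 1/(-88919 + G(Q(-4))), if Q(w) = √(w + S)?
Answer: -1/90287 ≈ -1.1076e-5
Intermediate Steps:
S = -20 (S = 4*(-5) = -20)
Q(w) = √(-20 + w) (Q(w) = √(w - 20) = √(-20 + w))
1/(-88919 + G(Q(-4))) = 1/(-88919 + 57*(√(-20 - 4))²) = 1/(-88919 + 57*(√(-24))²) = 1/(-88919 + 57*(2*I*√6)²) = 1/(-88919 + 57*(-24)) = 1/(-88919 - 1368) = 1/(-90287) = -1/90287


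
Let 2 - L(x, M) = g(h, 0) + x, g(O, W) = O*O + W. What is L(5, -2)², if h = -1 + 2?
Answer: 16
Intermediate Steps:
h = 1
g(O, W) = W + O² (g(O, W) = O² + W = W + O²)
L(x, M) = 1 - x (L(x, M) = 2 - ((0 + 1²) + x) = 2 - ((0 + 1) + x) = 2 - (1 + x) = 2 + (-1 - x) = 1 - x)
L(5, -2)² = (1 - 1*5)² = (1 - 5)² = (-4)² = 16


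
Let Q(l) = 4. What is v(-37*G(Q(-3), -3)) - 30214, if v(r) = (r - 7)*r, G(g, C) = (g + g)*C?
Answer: 752114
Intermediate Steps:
G(g, C) = 2*C*g (G(g, C) = (2*g)*C = 2*C*g)
v(r) = r*(-7 + r) (v(r) = (-7 + r)*r = r*(-7 + r))
v(-37*G(Q(-3), -3)) - 30214 = (-74*(-3)*4)*(-7 - 74*(-3)*4) - 30214 = (-37*(-24))*(-7 - 37*(-24)) - 30214 = 888*(-7 + 888) - 30214 = 888*881 - 30214 = 782328 - 30214 = 752114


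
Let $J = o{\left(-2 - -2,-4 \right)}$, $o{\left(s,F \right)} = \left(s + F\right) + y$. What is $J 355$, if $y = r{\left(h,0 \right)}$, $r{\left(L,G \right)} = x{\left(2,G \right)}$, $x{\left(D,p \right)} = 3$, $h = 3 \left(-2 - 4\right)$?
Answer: $-355$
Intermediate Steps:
$h = -18$ ($h = 3 \left(-6\right) = -18$)
$r{\left(L,G \right)} = 3$
$y = 3$
$o{\left(s,F \right)} = 3 + F + s$ ($o{\left(s,F \right)} = \left(s + F\right) + 3 = \left(F + s\right) + 3 = 3 + F + s$)
$J = -1$ ($J = 3 - 4 - 0 = 3 - 4 + \left(-2 + 2\right) = 3 - 4 + 0 = -1$)
$J 355 = \left(-1\right) 355 = -355$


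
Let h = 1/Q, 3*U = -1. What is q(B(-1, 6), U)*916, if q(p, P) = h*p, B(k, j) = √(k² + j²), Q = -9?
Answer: -916*√37/9 ≈ -619.09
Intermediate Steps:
B(k, j) = √(j² + k²)
U = -⅓ (U = (⅓)*(-1) = -⅓ ≈ -0.33333)
h = -⅑ (h = 1/(-9) = -⅑ ≈ -0.11111)
q(p, P) = -p/9
q(B(-1, 6), U)*916 = -√(6² + (-1)²)/9*916 = -√(36 + 1)/9*916 = -√37/9*916 = -916*√37/9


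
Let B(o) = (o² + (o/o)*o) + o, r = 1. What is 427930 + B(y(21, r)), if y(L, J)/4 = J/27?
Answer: 311961202/729 ≈ 4.2793e+5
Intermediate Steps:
y(L, J) = 4*J/27 (y(L, J) = 4*(J/27) = 4*J/27)
B(o) = o² + 2*o (B(o) = (o² + 1*o) + o = (o² + o) + o = (o + o²) + o = o² + 2*o)
427930 + B(y(21, r)) = 427930 + ((4/27)*1)*(2 + (4/27)*1) = 427930 + 4*(2 + 4/27)/27 = 427930 + (4/27)*(58/27) = 427930 + 232/729 = 311961202/729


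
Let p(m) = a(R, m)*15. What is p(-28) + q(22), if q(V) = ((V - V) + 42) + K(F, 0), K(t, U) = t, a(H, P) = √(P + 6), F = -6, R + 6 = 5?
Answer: 36 + 15*I*√22 ≈ 36.0 + 70.356*I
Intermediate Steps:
R = -1 (R = -6 + 5 = -1)
a(H, P) = √(6 + P)
p(m) = 15*√(6 + m) (p(m) = √(6 + m)*15 = 15*√(6 + m))
q(V) = 36 (q(V) = ((V - V) + 42) - 6 = (0 + 42) - 6 = 42 - 6 = 36)
p(-28) + q(22) = 15*√(6 - 28) + 36 = 15*√(-22) + 36 = 15*(I*√22) + 36 = 15*I*√22 + 36 = 36 + 15*I*√22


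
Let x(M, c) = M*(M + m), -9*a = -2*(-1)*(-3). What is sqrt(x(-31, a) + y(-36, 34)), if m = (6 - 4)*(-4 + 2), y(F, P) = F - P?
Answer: sqrt(1015) ≈ 31.859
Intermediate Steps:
m = -4 (m = 2*(-2) = -4)
a = 2/3 (a = -(-2*(-1))*(-3)/9 = -2*(-3)/9 = -1/9*(-6) = 2/3 ≈ 0.66667)
x(M, c) = M*(-4 + M) (x(M, c) = M*(M - 4) = M*(-4 + M))
sqrt(x(-31, a) + y(-36, 34)) = sqrt(-31*(-4 - 31) + (-36 - 1*34)) = sqrt(-31*(-35) + (-36 - 34)) = sqrt(1085 - 70) = sqrt(1015)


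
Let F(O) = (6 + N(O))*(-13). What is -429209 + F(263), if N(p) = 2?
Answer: -429313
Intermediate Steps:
F(O) = -104 (F(O) = (6 + 2)*(-13) = 8*(-13) = -104)
-429209 + F(263) = -429209 - 104 = -429313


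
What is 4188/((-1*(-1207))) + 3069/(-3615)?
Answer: 3811779/1454435 ≈ 2.6208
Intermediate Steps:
4188/((-1*(-1207))) + 3069/(-3615) = 4188/1207 + 3069*(-1/3615) = 4188*(1/1207) - 1023/1205 = 4188/1207 - 1023/1205 = 3811779/1454435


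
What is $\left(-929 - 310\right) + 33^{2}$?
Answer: $-150$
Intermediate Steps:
$\left(-929 - 310\right) + 33^{2} = \left(-929 - 310\right) + 1089 = -1239 + 1089 = -150$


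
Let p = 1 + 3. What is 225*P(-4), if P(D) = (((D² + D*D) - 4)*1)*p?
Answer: 25200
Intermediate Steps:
p = 4
P(D) = -16 + 8*D² (P(D) = (((D² + D*D) - 4)*1)*4 = (((D² + D²) - 4)*1)*4 = ((2*D² - 4)*1)*4 = ((-4 + 2*D²)*1)*4 = (-4 + 2*D²)*4 = -16 + 8*D²)
225*P(-4) = 225*(-16 + 8*(-4)²) = 225*(-16 + 8*16) = 225*(-16 + 128) = 225*112 = 25200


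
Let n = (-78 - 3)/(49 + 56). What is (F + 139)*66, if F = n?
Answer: 319308/35 ≈ 9123.1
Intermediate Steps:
n = -27/35 (n = -81/105 = -81*1/105 = -27/35 ≈ -0.77143)
F = -27/35 ≈ -0.77143
(F + 139)*66 = (-27/35 + 139)*66 = (4838/35)*66 = 319308/35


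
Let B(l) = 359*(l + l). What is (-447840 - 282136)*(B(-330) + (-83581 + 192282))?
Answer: 93611392264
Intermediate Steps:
B(l) = 718*l (B(l) = 359*(2*l) = 718*l)
(-447840 - 282136)*(B(-330) + (-83581 + 192282)) = (-447840 - 282136)*(718*(-330) + (-83581 + 192282)) = -729976*(-236940 + 108701) = -729976*(-128239) = 93611392264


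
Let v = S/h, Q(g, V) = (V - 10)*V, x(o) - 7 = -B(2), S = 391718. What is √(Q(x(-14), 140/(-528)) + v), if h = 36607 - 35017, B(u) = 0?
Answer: √304780924705/34980 ≈ 15.782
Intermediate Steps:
x(o) = 7 (x(o) = 7 - 1*0 = 7 + 0 = 7)
h = 1590
Q(g, V) = V*(-10 + V) (Q(g, V) = (-10 + V)*V = V*(-10 + V))
v = 195859/795 (v = 391718/1590 = 391718*(1/1590) = 195859/795 ≈ 246.36)
√(Q(x(-14), 140/(-528)) + v) = √((140/(-528))*(-10 + 140/(-528)) + 195859/795) = √((140*(-1/528))*(-10 + 140*(-1/528)) + 195859/795) = √(-35*(-10 - 35/132)/132 + 195859/795) = √(-35/132*(-1355/132) + 195859/795) = √(47425/17424 + 195859/795) = √(1150116697/4617360) = √304780924705/34980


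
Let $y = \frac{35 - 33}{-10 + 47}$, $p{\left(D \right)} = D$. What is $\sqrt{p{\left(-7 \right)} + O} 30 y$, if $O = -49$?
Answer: $\frac{120 i \sqrt{14}}{37} \approx 12.135 i$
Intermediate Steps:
$y = \frac{2}{37} \approx 0.054054$
$\sqrt{p{\left(-7 \right)} + O} 30 y = \sqrt{-7 - 49} \cdot 30 \cdot \frac{2}{37} = \sqrt{-56} \cdot 30 \cdot \frac{2}{37} = 2 i \sqrt{14} \cdot 30 \cdot \frac{2}{37} = 60 i \sqrt{14} \cdot \frac{2}{37} = \frac{120 i \sqrt{14}}{37}$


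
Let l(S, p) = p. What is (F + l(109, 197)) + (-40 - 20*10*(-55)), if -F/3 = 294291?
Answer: -871716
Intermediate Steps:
F = -882873 (F = -3*294291 = -882873)
(F + l(109, 197)) + (-40 - 20*10*(-55)) = (-882873 + 197) + (-40 - 20*10*(-55)) = -882676 + (-40 - 200*(-55)) = -882676 + (-40 + 11000) = -882676 + 10960 = -871716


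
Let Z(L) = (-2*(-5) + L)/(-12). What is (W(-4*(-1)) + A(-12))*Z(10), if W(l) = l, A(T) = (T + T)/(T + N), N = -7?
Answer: -500/57 ≈ -8.7719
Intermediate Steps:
A(T) = 2*T/(-7 + T) (A(T) = (T + T)/(T - 7) = (2*T)/(-7 + T) = 2*T/(-7 + T))
Z(L) = -⅚ - L/12 (Z(L) = (10 + L)*(-1/12) = -⅚ - L/12)
(W(-4*(-1)) + A(-12))*Z(10) = (-4*(-1) + 2*(-12)/(-7 - 12))*(-⅚ - 1/12*10) = (4 + 2*(-12)/(-19))*(-⅚ - ⅚) = (4 + 2*(-12)*(-1/19))*(-5/3) = (4 + 24/19)*(-5/3) = (100/19)*(-5/3) = -500/57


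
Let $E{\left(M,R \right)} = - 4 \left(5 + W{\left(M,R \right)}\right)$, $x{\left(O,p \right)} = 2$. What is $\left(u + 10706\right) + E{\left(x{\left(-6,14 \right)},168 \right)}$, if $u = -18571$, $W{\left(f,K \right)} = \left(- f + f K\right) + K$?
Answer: $-9893$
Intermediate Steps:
$W{\left(f,K \right)} = K - f + K f$ ($W{\left(f,K \right)} = \left(- f + K f\right) + K = K - f + K f$)
$E{\left(M,R \right)} = -20 - 4 R + 4 M - 4 M R$ ($E{\left(M,R \right)} = - 4 \left(5 + \left(R - M + R M\right)\right) = - 4 \left(5 + \left(R - M + M R\right)\right) = - 4 \left(5 + R - M + M R\right) = -20 - 4 R + 4 M - 4 M R$)
$\left(u + 10706\right) + E{\left(x{\left(-6,14 \right)},168 \right)} = \left(-18571 + 10706\right) - \left(684 + 1344\right) = -7865 - 2028 = -9893$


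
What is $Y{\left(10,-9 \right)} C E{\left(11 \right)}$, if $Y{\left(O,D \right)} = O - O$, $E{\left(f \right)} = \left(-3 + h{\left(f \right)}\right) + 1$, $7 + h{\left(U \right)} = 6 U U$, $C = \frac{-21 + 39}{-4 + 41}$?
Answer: $0$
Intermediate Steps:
$C = \frac{18}{37} \approx 0.48649$
$h{\left(U \right)} = -7 + 6 U^{2}$ ($h{\left(U \right)} = -7 + 6 U U = -7 + 6 U^{2}$)
$E{\left(f \right)} = -9 + 6 f^{2}$ ($E{\left(f \right)} = \left(-3 + \left(-7 + 6 f^{2}\right)\right) + 1 = \left(-10 + 6 f^{2}\right) + 1 = -9 + 6 f^{2}$)
$Y{\left(O,D \right)} = 0$
$Y{\left(10,-9 \right)} C E{\left(11 \right)} = 0 \cdot \frac{18}{37} \left(-9 + 6 \cdot 11^{2}\right) = 0 \left(-9 + 6 \cdot 121\right) = 0 \left(-9 + 726\right) = 0 \cdot 717 = 0$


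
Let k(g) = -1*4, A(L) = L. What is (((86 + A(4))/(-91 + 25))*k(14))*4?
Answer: 240/11 ≈ 21.818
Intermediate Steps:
k(g) = -4
(((86 + A(4))/(-91 + 25))*k(14))*4 = (((86 + 4)/(-91 + 25))*(-4))*4 = ((90/(-66))*(-4))*4 = ((90*(-1/66))*(-4))*4 = -15/11*(-4)*4 = (60/11)*4 = 240/11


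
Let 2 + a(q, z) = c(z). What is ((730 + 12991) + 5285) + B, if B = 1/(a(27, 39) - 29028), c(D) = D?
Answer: 551002945/28991 ≈ 19006.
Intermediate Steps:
a(q, z) = -2 + z
B = -1/28991 (B = 1/((-2 + 39) - 29028) = 1/(37 - 29028) = 1/(-28991) = -1/28991 ≈ -3.4493e-5)
((730 + 12991) + 5285) + B = ((730 + 12991) + 5285) - 1/28991 = (13721 + 5285) - 1/28991 = 19006 - 1/28991 = 551002945/28991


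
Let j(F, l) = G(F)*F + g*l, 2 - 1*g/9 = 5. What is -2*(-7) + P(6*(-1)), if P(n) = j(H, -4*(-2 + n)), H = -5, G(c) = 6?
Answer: -880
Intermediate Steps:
g = -27 (g = 18 - 9*5 = 18 - 45 = -27)
j(F, l) = -27*l + 6*F (j(F, l) = 6*F - 27*l = -27*l + 6*F)
P(n) = -246 + 108*n (P(n) = -(-108)*(-2 + n) + 6*(-5) = -27*(8 - 4*n) - 30 = (-216 + 108*n) - 30 = -246 + 108*n)
-2*(-7) + P(6*(-1)) = -2*(-7) + (-246 + 108*(6*(-1))) = 14 + (-246 + 108*(-6)) = 14 + (-246 - 648) = 14 - 894 = -880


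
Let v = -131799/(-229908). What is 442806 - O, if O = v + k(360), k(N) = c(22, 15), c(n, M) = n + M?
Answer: 33932001151/76636 ≈ 4.4277e+5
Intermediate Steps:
c(n, M) = M + n
v = 43933/76636 (v = -131799*(-1/229908) = 43933/76636 ≈ 0.57327)
k(N) = 37 (k(N) = 15 + 22 = 37)
O = 2879465/76636 (O = 43933/76636 + 37 = 2879465/76636 ≈ 37.573)
442806 - O = 442806 - 1*2879465/76636 = 442806 - 2879465/76636 = 33932001151/76636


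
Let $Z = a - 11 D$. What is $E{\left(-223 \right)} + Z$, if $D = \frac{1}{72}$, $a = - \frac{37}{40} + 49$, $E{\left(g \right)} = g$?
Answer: $- \frac{15757}{90} \approx -175.08$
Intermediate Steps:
$a = \frac{1923}{40}$ ($a = \left(-37\right) \frac{1}{40} + 49 = - \frac{37}{40} + 49 = \frac{1923}{40} \approx 48.075$)
$D = \frac{1}{72} \approx 0.013889$
$Z = \frac{4313}{90}$ ($Z = \frac{1923}{40} - \frac{11}{72} = \frac{4313}{90} \approx 47.922$)
$E{\left(-223 \right)} + Z = -223 + \frac{4313}{90} = - \frac{15757}{90}$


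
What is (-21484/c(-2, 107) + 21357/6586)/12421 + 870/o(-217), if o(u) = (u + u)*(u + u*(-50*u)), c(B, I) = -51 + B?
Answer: 24292741710688195/738451767321678634 ≈ 0.032897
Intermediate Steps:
o(u) = 2*u*(u - 50*u²) (o(u) = (2*u)*(u - 50*u²) = 2*u*(u - 50*u²))
(-21484/c(-2, 107) + 21357/6586)/12421 + 870/o(-217) = (-21484/(-51 - 2) + 21357/6586)/12421 + 870/(((-217)²*(2 - 100*(-217)))) = (-21484/(-53) + 21357*(1/6586))*(1/12421) + 870/((47089*(2 + 21700))) = (-21484*(-1/53) + 21357/6586)*(1/12421) + 870/((47089*21702)) = (21484/53 + 21357/6586)*(1/12421) + 870/1021925478 = (142625545/349058)*(1/12421) + 870*(1/1021925478) = 142625545/4335649418 + 145/170320913 = 24292741710688195/738451767321678634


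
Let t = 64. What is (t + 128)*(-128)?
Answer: -24576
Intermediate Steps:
(t + 128)*(-128) = (64 + 128)*(-128) = 192*(-128) = -24576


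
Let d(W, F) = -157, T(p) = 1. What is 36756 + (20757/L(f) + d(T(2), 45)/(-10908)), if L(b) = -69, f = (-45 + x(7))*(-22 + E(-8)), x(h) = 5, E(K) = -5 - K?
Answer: 9146023463/250884 ≈ 36455.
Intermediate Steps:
f = 760 (f = (-45 + 5)*(-22 + (-5 - 1*(-8))) = -40*(-22 + (-5 + 8)) = -40*(-22 + 3) = -40*(-19) = 760)
36756 + (20757/L(f) + d(T(2), 45)/(-10908)) = 36756 + (20757/(-69) - 157/(-10908)) = 36756 + (20757*(-1/69) - 157*(-1/10908)) = 36756 + (-6919/23 + 157/10908) = 36756 - 75468841/250884 = 9146023463/250884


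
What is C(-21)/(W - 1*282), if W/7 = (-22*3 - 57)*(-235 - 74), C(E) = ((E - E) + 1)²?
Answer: 1/265767 ≈ 3.7627e-6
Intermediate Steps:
C(E) = 1 (C(E) = (0 + 1)² = 1² = 1)
W = 266049 (W = 7*((-22*3 - 57)*(-235 - 74)) = 7*((-66 - 57)*(-309)) = 7*(-123*(-309)) = 7*38007 = 266049)
C(-21)/(W - 1*282) = 1/(266049 - 1*282) = 1/(266049 - 282) = 1/265767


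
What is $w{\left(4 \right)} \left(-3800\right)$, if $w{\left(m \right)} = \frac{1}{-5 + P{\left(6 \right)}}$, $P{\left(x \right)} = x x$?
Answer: $- \frac{3800}{31} \approx -122.58$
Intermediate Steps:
$P{\left(x \right)} = x^{2}$
$w{\left(m \right)} = \frac{1}{31}$ ($w{\left(m \right)} = \frac{1}{-5 + 6^{2}} = \frac{1}{-5 + 36} = \frac{1}{31}$)
$w{\left(4 \right)} \left(-3800\right) = \frac{1}{31} \left(-3800\right) = - \frac{3800}{31}$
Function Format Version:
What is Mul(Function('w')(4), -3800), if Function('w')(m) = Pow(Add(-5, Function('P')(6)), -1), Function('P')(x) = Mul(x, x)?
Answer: Rational(-3800, 31) ≈ -122.58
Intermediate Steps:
Function('P')(x) = Pow(x, 2)
Function('w')(m) = Rational(1, 31) (Function('w')(m) = Pow(Add(-5, Pow(6, 2)), -1) = Pow(Add(-5, 36), -1) = Pow(31, -1) = Rational(1, 31))
Mul(Function('w')(4), -3800) = Mul(Rational(1, 31), -3800) = Rational(-3800, 31)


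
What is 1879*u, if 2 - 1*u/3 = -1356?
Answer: 7655046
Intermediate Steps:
u = 4074 (u = 6 - 3*(-1356) = 6 + 4068 = 4074)
1879*u = 1879*4074 = 7655046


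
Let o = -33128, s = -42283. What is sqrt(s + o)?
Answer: 63*I*sqrt(19) ≈ 274.61*I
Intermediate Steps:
sqrt(s + o) = sqrt(-42283 - 33128) = sqrt(-75411) = 63*I*sqrt(19)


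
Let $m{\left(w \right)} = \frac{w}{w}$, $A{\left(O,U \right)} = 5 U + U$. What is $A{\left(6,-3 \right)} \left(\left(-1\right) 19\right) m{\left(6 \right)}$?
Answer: $342$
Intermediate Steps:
$A{\left(O,U \right)} = 6 U$
$m{\left(w \right)} = 1$
$A{\left(6,-3 \right)} \left(\left(-1\right) 19\right) m{\left(6 \right)} = 6 \left(-3\right) \left(\left(-1\right) 19\right) 1 = \left(-18\right) \left(-19\right) 1 = 342 \cdot 1 = 342$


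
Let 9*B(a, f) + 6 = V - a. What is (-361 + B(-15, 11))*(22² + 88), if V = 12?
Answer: -615472/3 ≈ -2.0516e+5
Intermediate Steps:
B(a, f) = ⅔ - a/9 (B(a, f) = -⅔ + (12 - a)/9 = -⅔ + (4/3 - a/9) = ⅔ - a/9)
(-361 + B(-15, 11))*(22² + 88) = (-361 + (⅔ - ⅑*(-15)))*(22² + 88) = (-361 + (⅔ + 5/3))*(484 + 88) = (-361 + 7/3)*572 = -1076/3*572 = -615472/3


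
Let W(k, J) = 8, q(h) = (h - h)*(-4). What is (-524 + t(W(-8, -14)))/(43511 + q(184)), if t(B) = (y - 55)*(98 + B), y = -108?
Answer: -17802/43511 ≈ -0.40914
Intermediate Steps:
q(h) = 0 (q(h) = 0*(-4) = 0)
t(B) = -15974 - 163*B (t(B) = (-108 - 55)*(98 + B) = -163*(98 + B) = -15974 - 163*B)
(-524 + t(W(-8, -14)))/(43511 + q(184)) = (-524 + (-15974 - 163*8))/(43511 + 0) = (-524 + (-15974 - 1304))/43511 = (-524 - 17278)*(1/43511) = -17802*1/43511 = -17802/43511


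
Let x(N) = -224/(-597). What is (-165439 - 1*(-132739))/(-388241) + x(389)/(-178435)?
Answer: 3483303260516/41357642352495 ≈ 0.084224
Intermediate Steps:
x(N) = 224/597 (x(N) = -224*(-1/597) = 224/597)
(-165439 - 1*(-132739))/(-388241) + x(389)/(-178435) = (-165439 - 1*(-132739))/(-388241) + (224/597)/(-178435) = (-165439 + 132739)*(-1/388241) + (224/597)*(-1/178435) = -32700*(-1/388241) - 224/106525695 = 32700/388241 - 224/106525695 = 3483303260516/41357642352495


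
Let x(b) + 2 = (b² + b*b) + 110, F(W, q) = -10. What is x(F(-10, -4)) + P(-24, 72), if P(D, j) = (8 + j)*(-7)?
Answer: -252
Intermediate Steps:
x(b) = 108 + 2*b² (x(b) = -2 + ((b² + b*b) + 110) = -2 + ((b² + b²) + 110) = -2 + (2*b² + 110) = -2 + (110 + 2*b²) = 108 + 2*b²)
P(D, j) = -56 - 7*j
x(F(-10, -4)) + P(-24, 72) = (108 + 2*(-10)²) + (-56 - 7*72) = (108 + 2*100) + (-56 - 504) = (108 + 200) - 560 = 308 - 560 = -252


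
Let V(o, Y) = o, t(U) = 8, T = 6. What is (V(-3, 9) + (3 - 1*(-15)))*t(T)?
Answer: 120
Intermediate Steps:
(V(-3, 9) + (3 - 1*(-15)))*t(T) = (-3 + (3 - 1*(-15)))*8 = (-3 + (3 + 15))*8 = (-3 + 18)*8 = 15*8 = 120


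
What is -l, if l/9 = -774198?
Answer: 6967782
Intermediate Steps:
l = -6967782 (l = 9*(-774198) = -6967782)
-l = -1*(-6967782) = 6967782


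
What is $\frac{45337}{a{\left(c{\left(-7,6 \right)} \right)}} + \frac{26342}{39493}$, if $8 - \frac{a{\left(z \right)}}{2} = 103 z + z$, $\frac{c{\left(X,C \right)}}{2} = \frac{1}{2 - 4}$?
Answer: $\frac{1796394749}{8846432} \approx 203.06$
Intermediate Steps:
$c{\left(X,C \right)} = -1$ ($c{\left(X,C \right)} = \frac{2}{2 - 4} = \frac{2}{-2} = 2 \left(- \frac{1}{2}\right) = -1$)
$a{\left(z \right)} = 16 - 208 z$ ($a{\left(z \right)} = 16 - 2 \left(103 z + z\right) = 16 - 2 \cdot 104 z = 16 - 208 z$)
$\frac{45337}{a{\left(c{\left(-7,6 \right)} \right)}} + \frac{26342}{39493} = \frac{45337}{16 - -208} + \frac{26342}{39493} = \frac{45337}{16 + 208} + 26342 \cdot \frac{1}{39493} = \frac{45337}{224} + \frac{26342}{39493} = \frac{1796394749}{8846432}$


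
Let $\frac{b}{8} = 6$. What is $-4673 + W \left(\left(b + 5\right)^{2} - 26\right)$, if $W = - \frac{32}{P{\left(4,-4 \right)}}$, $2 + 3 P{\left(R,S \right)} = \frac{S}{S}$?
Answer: $262495$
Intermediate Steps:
$b = 48$ ($b = 8 \cdot 6 = 48$)
$P{\left(R,S \right)} = - \frac{1}{3}$ ($P{\left(R,S \right)} = - \frac{2}{3} + \frac{S \frac{1}{S}}{3} = - \frac{2}{3} + \frac{1}{3} \cdot 1 = - \frac{2}{3} + \frac{1}{3} = - \frac{1}{3}$)
$W = 96$ ($W = - \frac{32}{- \frac{1}{3}} = \left(-32\right) \left(-3\right) = 96$)
$-4673 + W \left(\left(b + 5\right)^{2} - 26\right) = -4673 + 96 \left(\left(48 + 5\right)^{2} - 26\right) = -4673 + 96 \left(53^{2} - 26\right) = -4673 + 96 \left(2809 - 26\right) = -4673 + 96 \cdot 2783 = -4673 + 267168 = 262495$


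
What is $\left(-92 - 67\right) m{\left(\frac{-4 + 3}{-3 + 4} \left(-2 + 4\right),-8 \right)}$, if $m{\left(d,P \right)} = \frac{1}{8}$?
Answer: $- \frac{159}{8} \approx -19.875$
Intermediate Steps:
$m{\left(d,P \right)} = \frac{1}{8}$
$\left(-92 - 67\right) m{\left(\frac{-4 + 3}{-3 + 4} \left(-2 + 4\right),-8 \right)} = \left(-92 - 67\right) \frac{1}{8} = \left(-159\right) \frac{1}{8} = - \frac{159}{8}$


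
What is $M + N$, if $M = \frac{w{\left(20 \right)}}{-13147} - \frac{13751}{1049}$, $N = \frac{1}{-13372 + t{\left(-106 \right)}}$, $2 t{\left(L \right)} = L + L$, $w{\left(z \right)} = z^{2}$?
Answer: $- \frac{2442281262769}{185877834034} \approx -13.139$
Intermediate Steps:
$t{\left(L \right)} = L$ ($t{\left(L \right)} = \frac{L + L}{2} = \frac{2 L}{2} = L$)
$N = - \frac{1}{13478}$ ($N = \frac{1}{-13372 - 106} = \frac{1}{-13478} = - \frac{1}{13478} \approx -7.4195 \cdot 10^{-5}$)
$M = - \frac{181203997}{13791203}$ ($M = \frac{20^{2}}{-13147} - \frac{13751}{1049} = 400 \left(- \frac{1}{13147}\right) - \frac{13751}{1049} = - \frac{400}{13147} - \frac{13751}{1049} = - \frac{181203997}{13791203} \approx -13.139$)
$M + N = - \frac{181203997}{13791203} - \frac{1}{13478} = - \frac{2442281262769}{185877834034}$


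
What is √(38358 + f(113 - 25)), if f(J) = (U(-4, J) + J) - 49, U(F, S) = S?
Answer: √38485 ≈ 196.18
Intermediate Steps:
f(J) = -49 + 2*J (f(J) = (J + J) - 49 = 2*J - 49 = -49 + 2*J)
√(38358 + f(113 - 25)) = √(38358 + (-49 + 2*(113 - 25))) = √(38358 + (-49 + 2*88)) = √(38358 + (-49 + 176)) = √(38358 + 127) = √38485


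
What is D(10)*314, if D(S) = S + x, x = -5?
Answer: 1570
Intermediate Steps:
D(S) = -5 + S (D(S) = S - 5 = -5 + S)
D(10)*314 = (-5 + 10)*314 = 5*314 = 1570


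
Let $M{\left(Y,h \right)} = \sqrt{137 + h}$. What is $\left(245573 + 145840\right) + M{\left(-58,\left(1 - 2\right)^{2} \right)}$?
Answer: $391413 + \sqrt{138} \approx 3.9143 \cdot 10^{5}$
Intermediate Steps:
$\left(245573 + 145840\right) + M{\left(-58,\left(1 - 2\right)^{2} \right)} = \left(245573 + 145840\right) + \sqrt{137 + \left(1 - 2\right)^{2}} = 391413 + \sqrt{137 + \left(-1\right)^{2}} = 391413 + \sqrt{137 + 1} = 391413 + \sqrt{138}$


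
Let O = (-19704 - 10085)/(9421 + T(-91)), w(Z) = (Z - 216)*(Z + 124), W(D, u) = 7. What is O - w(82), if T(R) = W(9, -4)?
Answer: 260220723/9428 ≈ 27601.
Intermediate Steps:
T(R) = 7
w(Z) = (-216 + Z)*(124 + Z)
O = -29789/9428 (O = (-19704 - 10085)/(9421 + 7) = -29789/9428 ≈ -3.1596)
O - w(82) = -29789/9428 - (-26784 + 82² - 92*82) = -29789/9428 - (-26784 + 6724 - 7544) = -29789/9428 - 1*(-27604) = -29789/9428 + 27604 = 260220723/9428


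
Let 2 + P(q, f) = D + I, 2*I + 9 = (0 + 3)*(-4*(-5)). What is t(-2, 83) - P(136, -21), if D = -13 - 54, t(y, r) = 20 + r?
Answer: 293/2 ≈ 146.50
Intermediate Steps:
I = 51/2 (I = -9/2 + ((0 + 3)*(-4*(-5)))/2 = -9/2 + (3*20)/2 = -9/2 + (½)*60 = -9/2 + 30 = 51/2 ≈ 25.500)
D = -67
P(q, f) = -87/2 (P(q, f) = -2 + (-67 + 51/2) = -2 - 83/2 = -87/2)
t(-2, 83) - P(136, -21) = (20 + 83) - 1*(-87/2) = 103 + 87/2 = 293/2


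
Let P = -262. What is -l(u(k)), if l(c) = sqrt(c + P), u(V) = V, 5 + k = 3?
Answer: -2*I*sqrt(66) ≈ -16.248*I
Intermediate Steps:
k = -2 (k = -5 + 3 = -2)
l(c) = sqrt(-262 + c) (l(c) = sqrt(c - 262) = sqrt(-262 + c))
-l(u(k)) = -sqrt(-262 - 2) = -sqrt(-264) = -2*I*sqrt(66)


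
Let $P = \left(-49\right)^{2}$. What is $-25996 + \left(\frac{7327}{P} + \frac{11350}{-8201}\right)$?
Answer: $- \frac{511844026219}{19690601} \approx -25994.0$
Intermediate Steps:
$P = 2401$
$-25996 + \left(\frac{7327}{P} + \frac{11350}{-8201}\right) = -25996 + \left(\frac{7327}{2401} + \frac{11350}{-8201}\right) = -25996 + \left(7327 \cdot \frac{1}{2401} + 11350 \left(- \frac{1}{8201}\right)\right) = -25996 + \left(\frac{7327}{2401} - \frac{11350}{8201}\right) = -25996 + \frac{32837377}{19690601} = - \frac{511844026219}{19690601}$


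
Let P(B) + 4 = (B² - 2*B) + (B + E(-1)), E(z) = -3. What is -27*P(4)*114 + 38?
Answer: -15352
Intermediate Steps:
P(B) = -7 + B² - B (P(B) = -4 + ((B² - 2*B) + (B - 3)) = -4 + ((B² - 2*B) + (-3 + B)) = -4 + (-3 + B² - B) = -7 + B² - B)
-27*P(4)*114 + 38 = -27*(-7 + 4² - 1*4)*114 + 38 = -27*(-7 + 16 - 4)*114 + 38 = -27*5*114 + 38 = -135*114 + 38 = -15390 + 38 = -15352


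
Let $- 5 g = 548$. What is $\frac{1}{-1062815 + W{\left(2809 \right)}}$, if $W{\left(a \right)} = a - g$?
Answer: $- \frac{5}{5299482} \approx -9.4349 \cdot 10^{-7}$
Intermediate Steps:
$g = - \frac{548}{5}$ ($g = \left(- \frac{1}{5}\right) 548 = - \frac{548}{5} \approx -109.6$)
$W{\left(a \right)} = \frac{548}{5} + a$ ($W{\left(a \right)} = a - - \frac{548}{5} = a + \frac{548}{5} = \frac{548}{5} + a$)
$\frac{1}{-1062815 + W{\left(2809 \right)}} = \frac{1}{-1062815 + \left(\frac{548}{5} + 2809\right)} = \frac{1}{-1062815 + \frac{14593}{5}} = \frac{1}{- \frac{5299482}{5}} = - \frac{5}{5299482}$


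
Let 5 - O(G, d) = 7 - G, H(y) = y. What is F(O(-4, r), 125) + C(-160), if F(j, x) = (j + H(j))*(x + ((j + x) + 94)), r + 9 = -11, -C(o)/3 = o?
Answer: -3576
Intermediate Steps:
C(o) = -3*o
r = -20 (r = -9 - 11 = -20)
O(G, d) = -2 + G (O(G, d) = 5 - (7 - G) = 5 + (-7 + G) = -2 + G)
F(j, x) = 2*j*(94 + j + 2*x) (F(j, x) = (j + j)*(x + ((j + x) + 94)) = (2*j)*(x + (94 + j + x)) = (2*j)*(94 + j + 2*x) = 2*j*(94 + j + 2*x))
F(O(-4, r), 125) + C(-160) = 2*(-2 - 4)*(94 + (-2 - 4) + 2*125) - 3*(-160) = 2*(-6)*(94 - 6 + 250) + 480 = 2*(-6)*338 + 480 = -4056 + 480 = -3576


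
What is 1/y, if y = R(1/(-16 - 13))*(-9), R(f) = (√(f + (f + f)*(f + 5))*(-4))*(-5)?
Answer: 29*I*√317/57060 ≈ 0.0090489*I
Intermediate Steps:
R(f) = 20*√(f + 2*f*(5 + f)) (R(f) = (√(f + (2*f)*(5 + f))*(-4))*(-5) = (√(f + 2*f*(5 + f))*(-4))*(-5) = -4*√(f + 2*f*(5 + f))*(-5) = 20*√(f + 2*f*(5 + f)))
y = -180*I*√317/29 (y = (20*√((11 + 2/(-16 - 13))/(-16 - 13)))*(-9) = (20*√((11 + 2/(-29))/(-29)))*(-9) = (20*√(-(11 + 2*(-1/29))/29))*(-9) = (20*√(-(11 - 2/29)/29))*(-9) = (20*√(-1/29*317/29))*(-9) = (20*√(-317/841))*(-9) = (20*(I*√317/29))*(-9) = (20*I*√317/29)*(-9) = -180*I*√317/29 ≈ -110.51*I)
1/y = 1/(-180*I*√317/29) = 29*I*√317/57060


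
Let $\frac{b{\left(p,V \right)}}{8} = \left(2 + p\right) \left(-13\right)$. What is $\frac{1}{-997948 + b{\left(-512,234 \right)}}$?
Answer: $- \frac{1}{944908} \approx -1.0583 \cdot 10^{-6}$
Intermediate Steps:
$b{\left(p,V \right)} = -208 - 104 p$ ($b{\left(p,V \right)} = 8 \left(2 + p\right) \left(-13\right) = 8 \left(-26 - 13 p\right) = -208 - 104 p$)
$\frac{1}{-997948 + b{\left(-512,234 \right)}} = \frac{1}{-997948 - -53040} = \frac{1}{-997948 + \left(-208 + 53248\right)} = \frac{1}{-997948 + 53040} = \frac{1}{-944908} = - \frac{1}{944908}$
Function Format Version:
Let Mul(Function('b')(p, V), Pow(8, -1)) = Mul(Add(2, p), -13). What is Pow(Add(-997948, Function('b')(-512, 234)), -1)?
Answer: Rational(-1, 944908) ≈ -1.0583e-6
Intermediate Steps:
Function('b')(p, V) = Add(-208, Mul(-104, p)) (Function('b')(p, V) = Mul(8, Mul(Add(2, p), -13)) = Mul(8, Add(-26, Mul(-13, p))) = Add(-208, Mul(-104, p)))
Pow(Add(-997948, Function('b')(-512, 234)), -1) = Pow(Add(-997948, Add(-208, Mul(-104, -512))), -1) = Pow(Add(-997948, Add(-208, 53248)), -1) = Pow(Add(-997948, 53040), -1) = Pow(-944908, -1) = Rational(-1, 944908)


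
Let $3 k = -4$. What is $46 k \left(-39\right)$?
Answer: $2392$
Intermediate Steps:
$k = - \frac{4}{3}$ ($k = \frac{1}{3} \left(-4\right) = - \frac{4}{3} \approx -1.3333$)
$46 k \left(-39\right) = 46 \left(- \frac{4}{3}\right) \left(-39\right) = \left(- \frac{184}{3}\right) \left(-39\right) = 2392$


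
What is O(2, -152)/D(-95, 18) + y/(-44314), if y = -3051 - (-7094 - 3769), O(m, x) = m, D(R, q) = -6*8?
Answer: -115901/531768 ≈ -0.21795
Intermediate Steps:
D(R, q) = -48
y = 7812 (y = -3051 - 1*(-10863) = -3051 + 10863 = 7812)
O(2, -152)/D(-95, 18) + y/(-44314) = 2/(-48) + 7812/(-44314) = 2*(-1/48) + 7812*(-1/44314) = -1/24 - 3906/22157 = -115901/531768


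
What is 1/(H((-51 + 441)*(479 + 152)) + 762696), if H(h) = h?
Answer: 1/1008786 ≈ 9.9129e-7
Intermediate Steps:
1/(H((-51 + 441)*(479 + 152)) + 762696) = 1/((-51 + 441)*(479 + 152) + 762696) = 1/(390*631 + 762696) = 1/(246090 + 762696) = 1/1008786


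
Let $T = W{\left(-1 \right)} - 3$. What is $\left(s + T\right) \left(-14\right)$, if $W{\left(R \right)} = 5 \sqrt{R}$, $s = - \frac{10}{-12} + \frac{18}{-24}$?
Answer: $\frac{245}{6} - 70 i \approx 40.833 - 70.0 i$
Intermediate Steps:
$s = \frac{1}{12}$ ($s = \left(-10\right) \left(- \frac{1}{12}\right) + 18 \left(- \frac{1}{24}\right) = \frac{5}{6} - \frac{3}{4} = \frac{1}{12} \approx 0.083333$)
$T = -3 + 5 i$ ($T = 5 \sqrt{-1} - 3 = 5 i - 3 = -3 + 5 i \approx -3.0 + 5.0 i$)
$\left(s + T\right) \left(-14\right) = \left(\frac{1}{12} - \left(3 - 5 i\right)\right) \left(-14\right) = \left(- \frac{35}{12} + 5 i\right) \left(-14\right) = \frac{245}{6} - 70 i$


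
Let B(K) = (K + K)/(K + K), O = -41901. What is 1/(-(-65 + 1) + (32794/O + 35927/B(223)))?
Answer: 41901/1508026097 ≈ 2.7785e-5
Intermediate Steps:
B(K) = 1 (B(K) = (2*K)/((2*K)) = (2*K)*(1/(2*K)) = 1)
1/(-(-65 + 1) + (32794/O + 35927/B(223))) = 1/(-(-65 + 1) + (32794/(-41901) + 35927/1)) = 1/(-1*(-64) + (32794*(-1/41901) + 35927*1)) = 1/(64 + (-32794/41901 + 35927)) = 1/(64 + 1505344433/41901) = 1/(1508026097/41901) = 41901/1508026097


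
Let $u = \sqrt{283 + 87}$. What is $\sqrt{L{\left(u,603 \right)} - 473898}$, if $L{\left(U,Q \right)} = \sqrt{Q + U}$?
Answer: $\sqrt{-473898 + \sqrt{603 + \sqrt{370}}} \approx 688.38 i$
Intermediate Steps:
$u = \sqrt{370} \approx 19.235$
$\sqrt{L{\left(u,603 \right)} - 473898} = \sqrt{\sqrt{603 + \sqrt{370}} - 473898} = \sqrt{-473898 + \sqrt{603 + \sqrt{370}}}$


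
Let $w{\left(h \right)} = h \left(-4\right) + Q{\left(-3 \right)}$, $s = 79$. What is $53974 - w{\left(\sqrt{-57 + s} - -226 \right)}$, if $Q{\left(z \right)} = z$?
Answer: $54881 + 4 \sqrt{22} \approx 54900.0$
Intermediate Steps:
$w{\left(h \right)} = -3 - 4 h$ ($w{\left(h \right)} = h \left(-4\right) - 3 = - 4 h - 3 = -3 - 4 h$)
$53974 - w{\left(\sqrt{-57 + s} - -226 \right)} = 53974 - \left(-3 - 4 \left(\sqrt{-57 + 79} - -226\right)\right) = 53974 - \left(-3 - 4 \left(\sqrt{22} + 226\right)\right) = 53974 - \left(-3 - 4 \left(226 + \sqrt{22}\right)\right) = 53974 - \left(-3 - \left(904 + 4 \sqrt{22}\right)\right) = 53974 - \left(-907 - 4 \sqrt{22}\right) = 53974 + \left(907 + 4 \sqrt{22}\right) = 54881 + 4 \sqrt{22}$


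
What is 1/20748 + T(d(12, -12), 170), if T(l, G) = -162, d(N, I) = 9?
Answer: -3361175/20748 ≈ -162.00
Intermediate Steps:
1/20748 + T(d(12, -12), 170) = 1/20748 - 162 = -3361175/20748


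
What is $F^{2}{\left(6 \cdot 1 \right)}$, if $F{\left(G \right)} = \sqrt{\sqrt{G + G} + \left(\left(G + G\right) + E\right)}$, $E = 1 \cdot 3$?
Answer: $15 + 2 \sqrt{3} \approx 18.464$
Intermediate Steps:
$E = 3$
$F{\left(G \right)} = \sqrt{3 + 2 G + \sqrt{2} \sqrt{G}}$ ($F{\left(G \right)} = \sqrt{\sqrt{G + G} + \left(\left(G + G\right) + 3\right)} = \sqrt{\sqrt{2 G} + \left(2 G + 3\right)} = \sqrt{\sqrt{2} \sqrt{G} + \left(3 + 2 G\right)} = \sqrt{3 + 2 G + \sqrt{2} \sqrt{G}}$)
$F^{2}{\left(6 \cdot 1 \right)} = \left(\sqrt{3 + 2 \cdot 6 \cdot 1 + \sqrt{2} \sqrt{6 \cdot 1}}\right)^{2} = \left(\sqrt{3 + 2 \cdot 6 + \sqrt{2} \sqrt{6}}\right)^{2} = \left(\sqrt{3 + 12 + 2 \sqrt{3}}\right)^{2} = \left(\sqrt{15 + 2 \sqrt{3}}\right)^{2} = 15 + 2 \sqrt{3}$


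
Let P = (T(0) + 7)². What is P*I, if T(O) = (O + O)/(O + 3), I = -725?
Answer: -35525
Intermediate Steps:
T(O) = 2*O/(3 + O) (T(O) = (2*O)/(3 + O) = 2*O/(3 + O))
P = 49 (P = (2*0/(3 + 0) + 7)² = (2*0/3 + 7)² = (2*0*(⅓) + 7)² = (0 + 7)² = 7² = 49)
P*I = 49*(-725) = -35525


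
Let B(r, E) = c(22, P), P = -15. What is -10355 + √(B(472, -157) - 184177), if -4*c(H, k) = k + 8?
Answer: -10355 + I*√736701/2 ≈ -10355.0 + 429.16*I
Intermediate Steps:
c(H, k) = -2 - k/4 (c(H, k) = -(k + 8)/4 = -(8 + k)/4 = -2 - k/4)
B(r, E) = 7/4 (B(r, E) = -2 - ¼*(-15) = -2 + 15/4 = 7/4)
-10355 + √(B(472, -157) - 184177) = -10355 + √(7/4 - 184177) = -10355 + √(-736701/4) = -10355 + I*√736701/2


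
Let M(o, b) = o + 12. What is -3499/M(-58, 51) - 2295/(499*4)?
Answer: 3439217/45908 ≈ 74.915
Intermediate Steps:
M(o, b) = 12 + o
-3499/M(-58, 51) - 2295/(499*4) = -3499/(12 - 58) - 2295/(499*4) = -3499/(-46) - 2295/1996 = -3499*(-1/46) - 2295*1/1996 = 3499/46 - 2295/1996 = 3439217/45908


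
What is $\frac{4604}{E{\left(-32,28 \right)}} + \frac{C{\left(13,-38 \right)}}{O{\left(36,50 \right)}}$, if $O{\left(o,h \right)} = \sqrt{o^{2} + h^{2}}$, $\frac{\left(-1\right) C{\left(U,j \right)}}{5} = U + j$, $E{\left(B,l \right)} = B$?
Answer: $- \frac{1151}{8} + \frac{125 \sqrt{949}}{1898} \approx -141.85$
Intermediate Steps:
$C{\left(U,j \right)} = - 5 U - 5 j$ ($C{\left(U,j \right)} = - 5 \left(U + j\right) = - 5 U - 5 j$)
$O{\left(o,h \right)} = \sqrt{h^{2} + o^{2}}$
$\frac{4604}{E{\left(-32,28 \right)}} + \frac{C{\left(13,-38 \right)}}{O{\left(36,50 \right)}} = \frac{4604}{-32} + \frac{\left(-5\right) 13 - -190}{\sqrt{50^{2} + 36^{2}}} = 4604 \left(- \frac{1}{32}\right) + \frac{-65 + 190}{\sqrt{2500 + 1296}} = - \frac{1151}{8} + \frac{125}{\sqrt{3796}} = - \frac{1151}{8} + \frac{125}{2 \sqrt{949}} = - \frac{1151}{8} + 125 \frac{\sqrt{949}}{1898} = - \frac{1151}{8} + \frac{125 \sqrt{949}}{1898}$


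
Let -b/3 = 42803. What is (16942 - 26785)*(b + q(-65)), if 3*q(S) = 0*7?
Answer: 1263929787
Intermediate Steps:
b = -128409 (b = -3*42803 = -128409)
q(S) = 0 (q(S) = (0*7)/3 = (⅓)*0 = 0)
(16942 - 26785)*(b + q(-65)) = (16942 - 26785)*(-128409 + 0) = -9843*(-128409) = 1263929787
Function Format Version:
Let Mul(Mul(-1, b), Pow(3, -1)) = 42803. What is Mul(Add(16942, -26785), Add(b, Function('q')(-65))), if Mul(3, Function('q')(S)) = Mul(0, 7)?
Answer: 1263929787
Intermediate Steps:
b = -128409 (b = Mul(-3, 42803) = -128409)
Function('q')(S) = 0 (Function('q')(S) = Mul(Rational(1, 3), Mul(0, 7)) = Mul(Rational(1, 3), 0) = 0)
Mul(Add(16942, -26785), Add(b, Function('q')(-65))) = Mul(Add(16942, -26785), Add(-128409, 0)) = Mul(-9843, -128409) = 1263929787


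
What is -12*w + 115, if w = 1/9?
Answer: 341/3 ≈ 113.67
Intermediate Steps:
w = ⅑ ≈ 0.11111
-12*w + 115 = -12*⅑ + 115 = -4/3 + 115 = 341/3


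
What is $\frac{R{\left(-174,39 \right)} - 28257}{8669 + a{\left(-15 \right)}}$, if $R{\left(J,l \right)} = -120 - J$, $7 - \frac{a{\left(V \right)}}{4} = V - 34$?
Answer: $- \frac{28203}{8893} \approx -3.1714$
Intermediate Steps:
$a{\left(V \right)} = 164 - 4 V$ ($a{\left(V \right)} = 28 - 4 \left(V - 34\right) = 28 - 4 \left(-34 + V\right) = 28 - \left(-136 + 4 V\right) = 164 - 4 V$)
$\frac{R{\left(-174,39 \right)} - 28257}{8669 + a{\left(-15 \right)}} = \frac{\left(-120 - -174\right) - 28257}{8669 + \left(164 - -60\right)} = \frac{\left(-120 + 174\right) - 28257}{8669 + \left(164 + 60\right)} = \frac{54 - 28257}{8669 + 224} = - \frac{28203}{8893}$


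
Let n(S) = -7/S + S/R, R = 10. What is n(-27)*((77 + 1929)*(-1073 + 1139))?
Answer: -14541494/45 ≈ -3.2314e+5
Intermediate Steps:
n(S) = -7/S + S/10
n(-27)*((77 + 1929)*(-1073 + 1139)) = (-7/(-27) + (⅒)*(-27))*((77 + 1929)*(-1073 + 1139)) = (-7*(-1/27) - 27/10)*(2006*66) = (7/27 - 27/10)*132396 = -659/270*132396 = -14541494/45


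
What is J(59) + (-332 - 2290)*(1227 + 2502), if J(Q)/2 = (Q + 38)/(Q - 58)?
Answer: -9777244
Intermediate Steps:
J(Q) = 2*(38 + Q)/(-58 + Q) (J(Q) = 2*((Q + 38)/(Q - 58)) = 2*((38 + Q)/(-58 + Q)) = 2*(38 + Q)/(-58 + Q))
J(59) + (-332 - 2290)*(1227 + 2502) = 2*(38 + 59)/(-58 + 59) + (-332 - 2290)*(1227 + 2502) = 2*97/1 - 2622*3729 = 2*1*97 - 9777438 = 194 - 9777438 = -9777244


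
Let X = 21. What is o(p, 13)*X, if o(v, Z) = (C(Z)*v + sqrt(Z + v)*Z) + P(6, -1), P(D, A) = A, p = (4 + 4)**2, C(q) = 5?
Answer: 6699 + 273*sqrt(77) ≈ 9094.6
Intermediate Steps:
p = 64 (p = 8**2 = 64)
o(v, Z) = -1 + 5*v + Z*sqrt(Z + v) (o(v, Z) = (5*v + sqrt(Z + v)*Z) - 1 = (5*v + Z*sqrt(Z + v)) - 1 = -1 + 5*v + Z*sqrt(Z + v))
o(p, 13)*X = (-1 + 5*64 + 13*sqrt(13 + 64))*21 = (-1 + 320 + 13*sqrt(77))*21 = (319 + 13*sqrt(77))*21 = 6699 + 273*sqrt(77)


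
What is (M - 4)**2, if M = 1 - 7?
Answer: 100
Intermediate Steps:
M = -6
(M - 4)**2 = (-6 - 4)**2 = (-10)**2 = 100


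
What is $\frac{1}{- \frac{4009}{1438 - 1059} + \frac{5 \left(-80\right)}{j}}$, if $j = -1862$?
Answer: $- \frac{352849}{3656579} \approx -0.096497$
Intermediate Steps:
$\frac{1}{- \frac{4009}{1438 - 1059} + \frac{5 \left(-80\right)}{j}} = \frac{1}{- \frac{4009}{1438 - 1059} + \frac{5 \left(-80\right)}{-1862}} = \frac{1}{- \frac{4009}{1438 - 1059} - - \frac{200}{931}} = \frac{1}{- \frac{4009}{379} + \frac{200}{931}} = \frac{1}{- \frac{3656579}{352849}} = - \frac{352849}{3656579}$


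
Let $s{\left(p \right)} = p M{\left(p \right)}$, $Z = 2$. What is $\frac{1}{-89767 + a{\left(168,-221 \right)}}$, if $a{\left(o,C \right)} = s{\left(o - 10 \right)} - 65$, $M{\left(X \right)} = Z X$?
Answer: $- \frac{1}{39904} \approx -2.506 \cdot 10^{-5}$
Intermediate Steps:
$M{\left(X \right)} = 2 X$
$s{\left(p \right)} = 2 p^{2}$ ($s{\left(p \right)} = p 2 p = 2 p^{2}$)
$a{\left(o,C \right)} = -65 + 2 \left(-10 + o\right)^{2}$ ($a{\left(o,C \right)} = 2 \left(o - 10\right)^{2} - 65 = 2 \left(-10 + o\right)^{2} - 65 = -65 + 2 \left(-10 + o\right)^{2}$)
$\frac{1}{-89767 + a{\left(168,-221 \right)}} = \frac{1}{-89767 - \left(65 - 2 \left(-10 + 168\right)^{2}\right)} = \frac{1}{-89767 - \left(65 - 2 \cdot 158^{2}\right)} = \frac{1}{-89767 + \left(-65 + 2 \cdot 24964\right)} = \frac{1}{-89767 + \left(-65 + 49928\right)} = \frac{1}{-89767 + 49863} = \frac{1}{-39904} = - \frac{1}{39904}$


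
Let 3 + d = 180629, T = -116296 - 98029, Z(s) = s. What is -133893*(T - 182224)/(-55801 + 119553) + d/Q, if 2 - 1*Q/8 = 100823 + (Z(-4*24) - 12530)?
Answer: 4682724014582521/5622607640 ≈ 8.3284e+5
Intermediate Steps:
T = -214325
d = 180626 (d = -3 + 180629 = 180626)
Q = -705560 (Q = 16 - 8*(100823 + (-4*24 - 12530)) = 16 - 8*(100823 + (-96 - 12530)) = 16 - 8*(100823 - 12626) = 16 - 8*88197 = 16 - 705576 = -705560)
-133893*(T - 182224)/(-55801 + 119553) + d/Q = -133893*(-214325 - 182224)/(-55801 + 119553) + 180626/(-705560) = -133893/(63752/(-396549)) + 180626*(-1/705560) = -133893/(63752*(-1/396549)) - 90313/352780 = -133893/(-63752/396549) - 90313/352780 = -133893*(-396549/63752) - 90313/352780 = 53095135257/63752 - 90313/352780 = 4682724014582521/5622607640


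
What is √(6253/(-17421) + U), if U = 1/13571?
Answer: I*√20058388742878422/236420391 ≈ 0.59905*I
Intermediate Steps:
U = 1/13571 ≈ 7.3686e-5
√(6253/(-17421) + U) = √(6253/(-17421) + 1/13571) = √(6253*(-1/17421) + 1/13571) = √(-6253/17421 + 1/13571) = √(-84842042/236420391) = I*√20058388742878422/236420391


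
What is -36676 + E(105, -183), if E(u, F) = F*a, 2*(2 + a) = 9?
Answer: -74267/2 ≈ -37134.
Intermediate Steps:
a = 5/2 (a = -2 + (½)*9 = -2 + 9/2 = 5/2 ≈ 2.5000)
E(u, F) = 5*F/2 (E(u, F) = F*(5/2) = 5*F/2)
-36676 + E(105, -183) = -36676 + (5/2)*(-183) = -36676 - 915/2 = -74267/2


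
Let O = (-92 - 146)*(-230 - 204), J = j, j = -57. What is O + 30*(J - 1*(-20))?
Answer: 102182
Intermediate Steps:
J = -57
O = 103292 (O = -238*(-434) = 103292)
O + 30*(J - 1*(-20)) = 103292 + 30*(-57 - 1*(-20)) = 103292 + 30*(-57 + 20) = 103292 + 30*(-37) = 103292 - 1110 = 102182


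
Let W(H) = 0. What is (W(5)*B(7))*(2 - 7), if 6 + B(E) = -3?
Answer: 0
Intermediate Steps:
B(E) = -9 (B(E) = -6 - 3 = -9)
(W(5)*B(7))*(2 - 7) = (0*(-9))*(2 - 7) = 0*(-5) = 0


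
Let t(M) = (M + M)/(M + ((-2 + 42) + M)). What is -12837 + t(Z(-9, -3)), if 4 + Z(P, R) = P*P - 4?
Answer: -1193768/93 ≈ -12836.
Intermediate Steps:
Z(P, R) = -8 + P² (Z(P, R) = -4 + (P*P - 4) = -4 + (P² - 4) = -4 + (-4 + P²) = -8 + P²)
t(M) = 2*M/(40 + 2*M) (t(M) = (2*M)/(M + (40 + M)) = (2*M)/(40 + 2*M) = 2*M/(40 + 2*M))
-12837 + t(Z(-9, -3)) = -12837 + (-8 + (-9)²)/(20 + (-8 + (-9)²)) = -12837 + (-8 + 81)/(20 + (-8 + 81)) = -12837 + 73/(20 + 73) = -12837 + 73/93 = -1193768/93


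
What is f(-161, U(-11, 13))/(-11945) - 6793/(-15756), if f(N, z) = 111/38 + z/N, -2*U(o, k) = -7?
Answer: 35439259393/82245768540 ≈ 0.43089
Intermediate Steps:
U(o, k) = 7/2 (U(o, k) = -½*(-7) = 7/2)
f(N, z) = 111/38 + z/N (f(N, z) = 111*(1/38) + z/N = 111/38 + z/N)
f(-161, U(-11, 13))/(-11945) - 6793/(-15756) = (111/38 + (7/2)/(-161))/(-11945) - 6793/(-15756) = (111/38 + (7/2)*(-1/161))*(-1/11945) - 6793*(-1/15756) = (111/38 - 1/46)*(-1/11945) + 6793/15756 = (1267/437)*(-1/11945) + 6793/15756 = -1267/5219965 + 6793/15756 = 35439259393/82245768540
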